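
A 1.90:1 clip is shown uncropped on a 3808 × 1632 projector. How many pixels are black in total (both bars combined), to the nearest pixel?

1154150 pixels

Since 1.900 < 2.333, the clip is height-limited.
That makes the image 3100.8000 px wide (1632 × 1.900).
Leftover width: 3808 − 3100.8000 = 707.2000 px.
Bar area = 707.2000 × 1632 ≈ 1154150 px.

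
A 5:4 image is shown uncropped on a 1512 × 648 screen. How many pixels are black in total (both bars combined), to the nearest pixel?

454896 pixels

5:4 is narrower than 21×9, so it spans the full height.
Content width = 648 × 5/4 ≈ 810.0000 px.
Leftover width: 1512 − 810.0000 = 702.0000 px.
That's 702.0000 × 648 ≈ 454896 black pixels.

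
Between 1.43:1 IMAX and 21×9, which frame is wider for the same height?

21×9

1.43 and 21×9 = 2.333; 2.333 > 1.43.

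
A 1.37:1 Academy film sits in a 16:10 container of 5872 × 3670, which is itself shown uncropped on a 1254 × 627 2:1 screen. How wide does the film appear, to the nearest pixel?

Inside the 5872×3670 canvas the film is height-limited at 5027.90 × 3670.00.
16:10 in 1254×627: fills the height, so the intermediate becomes 1003.20 × 627.00 — a scale of ×0.1708.
So the film's width is 5027.90 × 0.1708 ≈ 858.99.

859 px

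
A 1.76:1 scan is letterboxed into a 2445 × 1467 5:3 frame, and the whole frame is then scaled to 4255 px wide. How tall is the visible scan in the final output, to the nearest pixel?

In the 2445×1467 frame the scan fills the width: height = 2445 / 1.760 ≈ 1389.20 px.
Scaling 2445 → 4255 is ×1.7403, so the height becomes 1389.20 × 1.7403 ≈ 2417.61 px.

2418 px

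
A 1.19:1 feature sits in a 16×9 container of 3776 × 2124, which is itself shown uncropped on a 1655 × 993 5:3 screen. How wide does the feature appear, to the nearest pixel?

1108 px

First fit — 1.19:1 into 3776×2124 spans the height: 2527.56 × 2124.00.
The 16×9 canvas is width-limited in 1655×993, giving 1655.00 × 930.94; scale factor 0.4383.
So the feature's width is 2527.56 × 0.4383 ≈ 1107.82.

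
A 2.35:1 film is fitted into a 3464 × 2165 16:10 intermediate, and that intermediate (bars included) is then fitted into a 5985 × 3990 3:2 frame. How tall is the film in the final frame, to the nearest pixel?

2.35:1 in 3464×2165: fills the width, so the film is 3464.00 × 1474.04.
Second fit — the 16:10 canvas into 5985×3990 spans the width: 5985.00 × 3740.62 (×1.7278 from 3464×2165).
So the film's height is 1474.04 × 1.7278 ≈ 2546.81.

2547 px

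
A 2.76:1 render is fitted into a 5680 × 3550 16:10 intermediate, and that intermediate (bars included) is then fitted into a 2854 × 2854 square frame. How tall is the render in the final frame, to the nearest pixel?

Inside the 5680×3550 canvas the render is width-limited at 5680.00 × 2057.97.
16:10 in 2854×2854: fills the width, so the intermediate becomes 2854.00 × 1783.75 — a scale of ×0.5025.
Applying the same ×0.5025: 2057.97 → 1034.06.

1034 px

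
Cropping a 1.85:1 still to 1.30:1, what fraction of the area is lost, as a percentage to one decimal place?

29.7%

Going from 1.85:1 to 1.30:1 means cutting width while keeping height.
Area ratio = (1.300)/(1.850) = 70.27%; the remaining 29.73% is cropped out.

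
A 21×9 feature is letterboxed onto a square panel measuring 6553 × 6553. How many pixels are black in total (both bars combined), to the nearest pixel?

21×9 (2.333) > square (1.000), so the feature fills the width.
The feature is 6553 × 9/21 ≈ 2808.4286 px tall.
6553 − 2808.4286 = 3744.5714 px of bars.
Across the 6553-px span: 3744.5714 × 6553 ≈ 24538177 px.

24538177 pixels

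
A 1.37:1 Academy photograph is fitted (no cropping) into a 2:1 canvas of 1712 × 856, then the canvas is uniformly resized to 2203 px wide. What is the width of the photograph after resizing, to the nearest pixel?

1509 px

In the 1712×856 frame the photograph fills the height: width = 856 × 1.370 ≈ 1172.72 px.
Resizing to 2203 px wide multiplies everything by 1.2868: 1172.72 → 1509.06 px.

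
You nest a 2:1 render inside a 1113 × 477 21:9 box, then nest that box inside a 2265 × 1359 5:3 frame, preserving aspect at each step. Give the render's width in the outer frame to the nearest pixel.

First fit — 2:1 into 1113×477 spans the height: 954.00 × 477.00.
The 21:9 canvas is width-limited in 2265×1359, giving 2265.00 × 970.71; scale factor 2.0350.
So the render's width is 954.00 × 2.0350 ≈ 1941.43.

1941 px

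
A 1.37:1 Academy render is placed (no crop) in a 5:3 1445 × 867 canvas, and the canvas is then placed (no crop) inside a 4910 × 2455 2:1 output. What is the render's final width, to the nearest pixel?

1.37:1 Academy in 1445×867: fills the height, so the render is 1187.79 × 867.00.
The 5:3 canvas is height-limited in 4910×2455, giving 4091.67 × 2455.00; scale factor 2.8316.
Applying the same ×2.8316: 1187.79 → 3363.35.

3363 px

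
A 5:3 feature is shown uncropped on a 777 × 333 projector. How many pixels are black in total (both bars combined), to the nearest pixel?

73926 pixels

Since 1.667 < 2.333, the feature is height-limited.
Content width = 333 × 5/3 ≈ 555.0000 px.
Black = 777 − 555.0000 = 222.0000 px.
That's 222.0000 × 333 ≈ 73926 black pixels.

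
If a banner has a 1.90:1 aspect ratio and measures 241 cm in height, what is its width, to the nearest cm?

458 cm

241 × 1.900 = 457.90.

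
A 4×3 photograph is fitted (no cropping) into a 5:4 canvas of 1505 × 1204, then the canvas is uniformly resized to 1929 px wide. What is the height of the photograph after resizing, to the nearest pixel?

At 1505×1204 the photograph is width-limited, so height = 1505 × 3/4 ≈ 1128.75 px.
The frame scales by 1929/1505 = 1.2817; 1128.75 × 1.2817 ≈ 1446.75 px.

1447 px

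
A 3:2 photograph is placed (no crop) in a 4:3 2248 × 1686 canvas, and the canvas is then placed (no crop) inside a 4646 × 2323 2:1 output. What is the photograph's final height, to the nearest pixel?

2065 px

First fit — 3:2 into 2248×1686 spans the width: 2248.00 × 1498.67.
Second fit — the 4:3 canvas into 4646×2323 spans the height: 3097.33 × 2323.00 (×1.3778 from 2248×1686).
Applying the same ×1.3778: 1498.67 → 2064.89.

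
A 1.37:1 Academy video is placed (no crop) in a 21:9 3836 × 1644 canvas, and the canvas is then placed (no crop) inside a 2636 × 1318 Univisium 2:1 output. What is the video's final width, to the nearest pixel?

1548 px

1.37:1 Academy in 3836×1644: fills the height, so the video is 2252.28 × 1644.00.
Second fit — the 21:9 canvas into 2636×1318 spans the width: 2636.00 × 1129.71 (×0.6872 from 3836×1644).
Applying the same ×0.6872: 2252.28 → 1547.71.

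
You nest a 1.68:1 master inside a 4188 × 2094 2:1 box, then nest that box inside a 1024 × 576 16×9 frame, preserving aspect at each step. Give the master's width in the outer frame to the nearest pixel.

860 px

First fit — 1.68:1 into 4188×2094 spans the height: 3517.92 × 2094.00.
Second fit — the 2:1 canvas into 1024×576 spans the width: 1024.00 × 512.00 (×0.2445 from 4188×2094).
So the master's width is 3517.92 × 0.2445 ≈ 860.16.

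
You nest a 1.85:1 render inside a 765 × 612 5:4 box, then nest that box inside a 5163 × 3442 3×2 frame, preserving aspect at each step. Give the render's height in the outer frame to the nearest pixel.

2326 px

1.85:1 in 765×612: fills the width, so the render is 765.00 × 413.51.
5:4 in 5163×3442: fills the height, so the intermediate becomes 4302.50 × 3442.00 — a scale of ×5.6242.
The render scales with it: height 413.51 × 5.6242 ≈ 2325.68.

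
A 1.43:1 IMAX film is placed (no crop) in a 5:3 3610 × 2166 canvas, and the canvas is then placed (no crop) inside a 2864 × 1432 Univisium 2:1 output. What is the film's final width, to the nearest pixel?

First fit — 1.43:1 IMAX into 3610×2166 spans the height: 3097.38 × 2166.00.
The 5:3 canvas is height-limited in 2864×1432, giving 2386.67 × 1432.00; scale factor 0.6611.
Applying the same ×0.6611: 3097.38 → 2047.76.

2048 px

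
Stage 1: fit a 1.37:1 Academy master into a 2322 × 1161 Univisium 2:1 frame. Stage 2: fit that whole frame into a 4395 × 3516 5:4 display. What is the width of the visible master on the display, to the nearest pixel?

1.37:1 Academy in 2322×1161: fills the height, so the master is 1590.57 × 1161.00.
The Univisium 2:1 canvas is width-limited in 4395×3516, giving 4395.00 × 2197.50; scale factor 1.8928.
The master scales with it: width 1590.57 × 1.8928 ≈ 3010.57.

3011 px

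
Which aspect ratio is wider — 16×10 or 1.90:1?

1.90:1

16×10 = 1.6 and 1.9; 1.9 > 1.6.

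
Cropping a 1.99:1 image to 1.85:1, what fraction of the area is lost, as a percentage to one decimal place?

1.85:1 is narrower than 1.99:1, so the crop keeps the full height and trims the width.
(1.850)/(1.990) ≈ 0.930 of the area survives, leaving 7.04% discarded.

7.0%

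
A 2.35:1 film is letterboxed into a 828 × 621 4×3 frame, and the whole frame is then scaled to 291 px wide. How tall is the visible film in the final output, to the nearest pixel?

124 px

Fitted into 828×621, the film spans the width; its height is 828 / 2.350 ≈ 352.34 px.
Resizing to 291 px wide multiplies everything by 0.3514: 352.34 → 123.83 px.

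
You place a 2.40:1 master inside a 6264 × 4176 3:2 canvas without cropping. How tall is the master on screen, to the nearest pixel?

2.40:1 is wider than 3:2, so it spans the full width.
The master is 6264 / 2.400 ≈ 2610.00 px tall.

2610 px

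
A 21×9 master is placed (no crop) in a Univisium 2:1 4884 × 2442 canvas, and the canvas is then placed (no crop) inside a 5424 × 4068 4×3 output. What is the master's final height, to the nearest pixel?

2325 px

Inside the 4884×2442 canvas the master is width-limited at 4884.00 × 2093.14.
Univisium 2:1 in 5424×4068: fills the width, so the intermediate becomes 5424.00 × 2712.00 — a scale of ×1.1106.
The master scales with it: height 2093.14 × 1.1106 ≈ 2324.57.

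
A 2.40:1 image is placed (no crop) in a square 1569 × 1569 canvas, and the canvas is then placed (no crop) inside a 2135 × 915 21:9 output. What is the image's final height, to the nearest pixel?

Inside the 1569×1569 canvas the image is width-limited at 1569.00 × 653.75.
square in 2135×915: fills the height, so the intermediate becomes 915.00 × 915.00 — a scale of ×0.5832.
So the image's height is 653.75 × 0.5832 ≈ 381.25.

381 px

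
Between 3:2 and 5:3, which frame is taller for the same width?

3:2 = 1.5 and 5:3 = 1.667; 1.667 > 1.5. The smaller width-to-height ratio is the taller frame.

3:2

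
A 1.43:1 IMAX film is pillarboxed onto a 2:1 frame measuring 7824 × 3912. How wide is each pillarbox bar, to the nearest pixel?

Since 1.430 < 2.000, the film is height-limited.
That makes the image 5594.16 px wide (3912 × 1.430).
7824 − 5594.16 = 2229.84 px of bars (1114.92 each).

1115 px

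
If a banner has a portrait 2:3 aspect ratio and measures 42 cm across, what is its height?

63 cm

Height = 42 × 3/2 = 63.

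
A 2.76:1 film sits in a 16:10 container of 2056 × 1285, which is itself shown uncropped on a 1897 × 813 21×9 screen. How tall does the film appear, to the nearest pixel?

Inside the 2056×1285 canvas the film is width-limited at 2056.00 × 744.93.
Second fit — the 16:10 canvas into 1897×813 spans the height: 1300.80 × 813.00 (×0.6327 from 2056×1285).
So the film's height is 744.93 × 0.6327 ≈ 471.30.

471 px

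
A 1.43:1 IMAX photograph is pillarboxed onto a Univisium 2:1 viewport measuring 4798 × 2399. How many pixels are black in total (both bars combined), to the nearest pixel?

1.43:1 IMAX is narrower than Univisium 2:1, so it spans the full height.
Content width = 2399 × 1.430 ≈ 3430.5700 px.
4798 − 3430.5700 = 1367.4300 px of bars.
Across the 2399-px span: 1367.4300 × 2399 ≈ 3280465 px.

3280465 pixels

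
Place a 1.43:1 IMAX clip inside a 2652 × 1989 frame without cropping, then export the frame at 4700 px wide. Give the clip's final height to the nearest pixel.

3287 px

In the 2652×1989 frame the clip fills the width: height = 2652 / 1.430 ≈ 1854.55 px.
The frame scales by 4700/2652 = 1.7722; 1854.55 × 1.7722 ≈ 3286.71 px.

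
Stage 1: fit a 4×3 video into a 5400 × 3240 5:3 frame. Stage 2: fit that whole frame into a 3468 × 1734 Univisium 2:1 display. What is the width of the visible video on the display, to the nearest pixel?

4×3 in 5400×3240: fills the height, so the video is 4320.00 × 3240.00.
Second fit — the 5:3 canvas into 3468×1734 spans the height: 2890.00 × 1734.00 (×0.5352 from 5400×3240).
So the video's width is 4320.00 × 0.5352 ≈ 2312.00.

2312 px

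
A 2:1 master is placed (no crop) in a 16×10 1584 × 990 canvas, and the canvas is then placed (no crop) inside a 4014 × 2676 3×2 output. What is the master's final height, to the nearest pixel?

2007 px

Inside the 1584×990 canvas the master is width-limited at 1584.00 × 792.00.
16×10 in 4014×2676: fills the width, so the intermediate becomes 4014.00 × 2508.75 — a scale of ×2.5341.
Applying the same ×2.5341: 792.00 → 2007.00.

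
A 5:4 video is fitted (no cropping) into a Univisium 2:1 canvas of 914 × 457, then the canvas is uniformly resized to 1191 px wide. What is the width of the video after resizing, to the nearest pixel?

744 px

Fitted into 914×457, the video spans the height; its width is 457 × 5/4 ≈ 571.25 px.
Resizing to 1191 px wide multiplies everything by 1.3031: 571.25 → 744.38 px.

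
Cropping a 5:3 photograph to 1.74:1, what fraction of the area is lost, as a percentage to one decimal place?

4.2%

1.74:1 is wider than 5:3, so the crop keeps the full width and trims the height.
Area ratio = (1.667)/(1.740) = 95.79%; the remaining 4.21% is cropped out.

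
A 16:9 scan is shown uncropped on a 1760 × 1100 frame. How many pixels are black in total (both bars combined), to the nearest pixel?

16:9 is wider than 16:10, so it spans the full width.
That makes the image 990.0000 px tall (1760 × 9/16).
Leftover height: 1100 − 990.0000 = 110.0000 px.
Bar area = 110.0000 × 1760 ≈ 193600 px.

193600 pixels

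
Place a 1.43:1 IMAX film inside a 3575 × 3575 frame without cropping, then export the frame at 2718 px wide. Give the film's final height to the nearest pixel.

Fitted into 3575×3575, the film spans the width; its height is 3575 / 1.430 ≈ 2500.00 px.
Scaling 3575 → 2718 is ×0.7603, so the height becomes 2500.00 × 0.7603 ≈ 1900.70 px.

1901 px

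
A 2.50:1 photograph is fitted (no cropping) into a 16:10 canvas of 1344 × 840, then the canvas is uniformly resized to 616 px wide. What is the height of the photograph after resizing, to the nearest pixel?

246 px

At 1344×840 the photograph is width-limited, so height = 1344 / 2.500 ≈ 537.60 px.
The frame scales by 616/1344 = 0.4583; 537.60 × 0.4583 ≈ 246.40 px.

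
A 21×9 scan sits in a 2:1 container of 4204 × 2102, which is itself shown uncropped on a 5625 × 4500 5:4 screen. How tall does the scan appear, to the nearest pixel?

2411 px

21×9 in 4204×2102: fills the width, so the scan is 4204.00 × 1801.71.
2:1 in 5625×4500: fills the width, so the intermediate becomes 5625.00 × 2812.50 — a scale of ×1.3380.
The scan scales with it: height 1801.71 × 1.3380 ≈ 2410.71.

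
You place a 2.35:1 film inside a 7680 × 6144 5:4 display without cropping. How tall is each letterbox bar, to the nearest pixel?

1438 px

Since 2.350 > 1.250, the film is width-limited.
Content height = 7680 / 2.350 ≈ 3268.09 px.
Leftover height: 6144 − 3268.09 = 2875.91 px → 1437.96 each side.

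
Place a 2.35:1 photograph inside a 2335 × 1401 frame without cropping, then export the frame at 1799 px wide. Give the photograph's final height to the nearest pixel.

766 px

Fitted into 2335×1401, the photograph spans the width; its height is 2335 / 2.350 ≈ 993.62 px.
Scaling 2335 → 1799 is ×0.7704, so the height becomes 993.62 × 0.7704 ≈ 765.53 px.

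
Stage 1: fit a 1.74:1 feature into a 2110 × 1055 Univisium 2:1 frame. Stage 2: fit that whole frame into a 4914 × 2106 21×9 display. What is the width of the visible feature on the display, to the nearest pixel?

3664 px

First fit — 1.74:1 into 2110×1055 spans the height: 1835.70 × 1055.00.
Univisium 2:1 in 4914×2106: fills the height, so the intermediate becomes 4212.00 × 2106.00 — a scale of ×1.9962.
So the feature's width is 1835.70 × 1.9962 ≈ 3664.44.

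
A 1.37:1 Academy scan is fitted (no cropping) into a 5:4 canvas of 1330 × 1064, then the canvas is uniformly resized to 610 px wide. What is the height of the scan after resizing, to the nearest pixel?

At 1330×1064 the scan is width-limited, so height = 1330 / 1.370 ≈ 970.80 px.
The frame scales by 610/1330 = 0.4586; 970.80 × 0.4586 ≈ 445.26 px.

445 px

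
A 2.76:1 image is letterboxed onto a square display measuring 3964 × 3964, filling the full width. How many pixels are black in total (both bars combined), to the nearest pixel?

10020073 pixels

Content height = 3964 / 2.760 ≈ 1436.2319 px.
3964 − 1436.2319 = 2527.7681 px of bars.
Bar area = 2527.7681 × 3964 ≈ 10020073 px.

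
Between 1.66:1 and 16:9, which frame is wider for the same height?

16:9

1.66 and 16:9 = 1.778; 1.778 > 1.66.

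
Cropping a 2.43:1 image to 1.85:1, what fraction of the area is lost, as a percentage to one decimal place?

23.9%

1.85:1 is narrower than 2.43:1, so the crop keeps the full height and trims the width.
Area ratio = (1.850)/(2.430) = 76.13%; the remaining 23.87% is cropped out.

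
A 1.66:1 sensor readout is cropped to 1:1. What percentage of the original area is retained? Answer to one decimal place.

60.2%

1:1 is narrower than 1.66:1, so the crop keeps the full height and trims the width.
(1.000)/(1.660) ≈ 0.602 of the area survives.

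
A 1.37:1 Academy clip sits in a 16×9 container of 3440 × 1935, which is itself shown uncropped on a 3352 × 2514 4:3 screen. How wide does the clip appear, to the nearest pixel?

First fit — 1.37:1 Academy into 3440×1935 spans the height: 2650.95 × 1935.00.
The 16×9 canvas is width-limited in 3352×2514, giving 3352.00 × 1885.50; scale factor 0.9744.
The clip scales with it: width 2650.95 × 0.9744 ≈ 2583.14.

2583 px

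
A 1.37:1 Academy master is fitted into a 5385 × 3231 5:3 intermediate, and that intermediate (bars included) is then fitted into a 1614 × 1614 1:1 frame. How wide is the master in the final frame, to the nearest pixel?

First fit — 1.37:1 Academy into 5385×3231 spans the height: 4426.47 × 3231.00.
The 5:3 canvas is width-limited in 1614×1614, giving 1614.00 × 968.40; scale factor 0.2997.
So the master's width is 4426.47 × 0.2997 ≈ 1326.71.

1327 px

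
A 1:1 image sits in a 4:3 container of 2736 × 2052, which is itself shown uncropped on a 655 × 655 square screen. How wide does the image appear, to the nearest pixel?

491 px

First fit — 1:1 into 2736×2052 spans the height: 2052.00 × 2052.00.
The 4:3 canvas is width-limited in 655×655, giving 655.00 × 491.25; scale factor 0.2394.
Applying the same ×0.2394: 2052.00 → 491.25.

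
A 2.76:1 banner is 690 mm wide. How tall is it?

690 / 2.760 = 250.

250 mm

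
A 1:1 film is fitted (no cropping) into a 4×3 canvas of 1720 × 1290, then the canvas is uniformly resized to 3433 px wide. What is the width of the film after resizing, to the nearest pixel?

At 1720×1290 the film is height-limited, so width = 1290 × 1/1 ≈ 1290.00 px.
Resizing to 3433 px wide multiplies everything by 1.9959: 1290.00 → 2574.75 px.

2575 px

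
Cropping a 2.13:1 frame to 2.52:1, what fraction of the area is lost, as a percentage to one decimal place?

2.52:1 is wider than 2.13:1, so the crop keeps the full width and trims the height.
Area ratio = (2.130)/(2.520) = 84.52%; the remaining 15.48% is cropped out.

15.5%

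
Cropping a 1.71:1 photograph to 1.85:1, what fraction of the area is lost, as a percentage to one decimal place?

7.6%

1.85:1 is wider than 1.71:1, so the crop keeps the full width and trims the height.
Area ratio = (1.710)/(1.850) = 92.43%; the remaining 7.57% is cropped out.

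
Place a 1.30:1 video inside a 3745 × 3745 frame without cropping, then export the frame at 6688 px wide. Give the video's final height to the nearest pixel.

5145 px

Fitted into 3745×3745, the video spans the width; its height is 3745 / 1.300 ≈ 2880.77 px.
Scaling 3745 → 6688 is ×1.7858, so the height becomes 2880.77 × 1.7858 ≈ 5144.62 px.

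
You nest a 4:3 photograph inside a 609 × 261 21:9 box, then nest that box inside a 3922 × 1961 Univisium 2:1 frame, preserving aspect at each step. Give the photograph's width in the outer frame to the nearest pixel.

2241 px

First fit — 4:3 into 609×261 spans the height: 348.00 × 261.00.
The 21:9 canvas is width-limited in 3922×1961, giving 3922.00 × 1680.86; scale factor 6.4401.
Applying the same ×6.4401: 348.00 → 2241.14.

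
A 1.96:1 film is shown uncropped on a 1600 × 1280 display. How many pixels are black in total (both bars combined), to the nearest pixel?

741878 pixels

Since 1.960 > 1.250, the film is width-limited.
That makes the image 816.3265 px tall (1600 / 1.960).
1280 − 816.3265 = 463.6735 px of bars.
Bar area = 463.6735 × 1600 ≈ 741878 px.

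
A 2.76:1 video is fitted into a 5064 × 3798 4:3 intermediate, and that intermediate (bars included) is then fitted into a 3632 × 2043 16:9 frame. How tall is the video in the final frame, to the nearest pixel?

2.76:1 in 5064×3798: fills the width, so the video is 5064.00 × 1834.78.
4:3 in 3632×2043: fills the height, so the intermediate becomes 2724.00 × 2043.00 — a scale of ×0.5379.
Applying the same ×0.5379: 1834.78 → 986.96.

987 px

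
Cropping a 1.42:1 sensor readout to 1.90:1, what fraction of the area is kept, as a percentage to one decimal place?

74.7%

Going from 1.42:1 to 1.90:1 means cutting height while keeping width.
Fraction kept = (1.420)/(1.900) ≈ 74.74%.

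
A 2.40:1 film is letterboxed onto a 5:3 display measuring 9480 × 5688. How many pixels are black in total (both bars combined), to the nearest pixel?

2.40:1 is wider than 5:3, so it spans the full width.
Content height = 9480 / 2.400 ≈ 3950.0000 px.
Black = 5688 − 3950.0000 = 1738.0000 px.
Bar area = 1738.0000 × 9480 ≈ 16476240 px.

16476240 pixels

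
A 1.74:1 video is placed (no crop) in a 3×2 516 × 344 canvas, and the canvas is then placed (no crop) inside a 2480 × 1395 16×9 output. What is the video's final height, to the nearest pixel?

1.74:1 in 516×344: fills the width, so the video is 516.00 × 296.55.
The 3×2 canvas is height-limited in 2480×1395, giving 2092.50 × 1395.00; scale factor 4.0552.
Applying the same ×4.0552: 296.55 → 1202.59.

1203 px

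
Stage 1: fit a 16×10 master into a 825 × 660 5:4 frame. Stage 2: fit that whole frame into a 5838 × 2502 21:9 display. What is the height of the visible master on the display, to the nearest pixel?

1955 px

Inside the 825×660 canvas the master is width-limited at 825.00 × 515.62.
Second fit — the 5:4 canvas into 5838×2502 spans the height: 3127.50 × 2502.00 (×3.7909 from 825×660).
So the master's height is 515.62 × 3.7909 ≈ 1954.69.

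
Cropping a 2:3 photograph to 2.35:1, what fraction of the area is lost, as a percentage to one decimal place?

The width stays; only height is cut (since 2.35:1 is wider than 2:3).
(0.667)/(2.350) ≈ 0.284 of the area survives, leaving 71.63% discarded.

71.6%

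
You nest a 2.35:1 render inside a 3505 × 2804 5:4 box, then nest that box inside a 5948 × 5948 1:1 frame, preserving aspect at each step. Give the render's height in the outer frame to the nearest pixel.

2531 px

2.35:1 in 3505×2804: fills the width, so the render is 3505.00 × 1491.49.
The 5:4 canvas is width-limited in 5948×5948, giving 5948.00 × 4758.40; scale factor 1.6970.
Applying the same ×1.6970: 1491.49 → 2531.06.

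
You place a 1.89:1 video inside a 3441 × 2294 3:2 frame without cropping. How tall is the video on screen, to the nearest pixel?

Since 1.890 > 1.500, the video is width-limited.
That makes the image 1820.63 px tall (3441 / 1.890).

1821 px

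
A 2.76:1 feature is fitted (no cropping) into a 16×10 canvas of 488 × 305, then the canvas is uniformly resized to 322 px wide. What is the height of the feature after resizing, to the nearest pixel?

117 px

Fitted into 488×305, the feature spans the width; its height is 488 / 2.760 ≈ 176.81 px.
The frame scales by 322/488 = 0.6598; 176.81 × 0.6598 ≈ 116.67 px.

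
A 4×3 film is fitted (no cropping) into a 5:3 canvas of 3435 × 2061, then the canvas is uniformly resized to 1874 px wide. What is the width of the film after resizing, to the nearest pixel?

At 3435×2061 the film is height-limited, so width = 2061 × 4/3 ≈ 2748.00 px.
Resizing to 1874 px wide multiplies everything by 0.5456: 2748.00 → 1499.20 px.

1499 px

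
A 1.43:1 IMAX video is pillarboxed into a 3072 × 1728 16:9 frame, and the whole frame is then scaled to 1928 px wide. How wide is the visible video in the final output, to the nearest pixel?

At 3072×1728 the video is height-limited, so width = 1728 × 1.430 ≈ 2471.04 px.
Scaling 3072 → 1928 is ×0.6276, so the width becomes 2471.04 × 0.6276 ≈ 1550.84 px.

1551 px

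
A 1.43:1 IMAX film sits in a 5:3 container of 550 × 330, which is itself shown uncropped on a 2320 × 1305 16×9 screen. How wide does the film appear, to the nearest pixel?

First fit — 1.43:1 IMAX into 550×330 spans the height: 471.90 × 330.00.
5:3 in 2320×1305: fills the height, so the intermediate becomes 2175.00 × 1305.00 — a scale of ×3.9545.
The film scales with it: width 471.90 × 3.9545 ≈ 1866.15.

1866 px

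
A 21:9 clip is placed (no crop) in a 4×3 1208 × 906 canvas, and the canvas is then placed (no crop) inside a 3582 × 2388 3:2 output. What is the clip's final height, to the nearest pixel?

1365 px

21:9 in 1208×906: fills the width, so the clip is 1208.00 × 517.71.
Second fit — the 4×3 canvas into 3582×2388 spans the height: 3184.00 × 2388.00 (×2.6358 from 1208×906).
So the clip's height is 517.71 × 2.6358 ≈ 1364.57.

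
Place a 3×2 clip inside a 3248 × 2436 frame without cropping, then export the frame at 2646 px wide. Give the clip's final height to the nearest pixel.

Fitted into 3248×2436, the clip spans the width; its height is 3248 × 2/3 ≈ 2165.33 px.
Scaling 3248 → 2646 is ×0.8147, so the height becomes 2165.33 × 0.8147 ≈ 1764.00 px.

1764 px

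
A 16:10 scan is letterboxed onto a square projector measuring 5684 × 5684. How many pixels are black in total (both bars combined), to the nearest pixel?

Since 1.600 > 1.000, the scan is width-limited.
Content height = 5684 × 10/16 ≈ 3552.5000 px.
Black = 5684 − 3552.5000 = 2131.5000 px.
That's 2131.5000 × 5684 ≈ 12115446 black pixels.

12115446 pixels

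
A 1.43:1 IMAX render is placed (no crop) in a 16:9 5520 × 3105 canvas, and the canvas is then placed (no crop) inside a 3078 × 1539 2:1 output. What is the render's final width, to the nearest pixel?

1.43:1 IMAX in 5520×3105: fills the height, so the render is 4440.15 × 3105.00.
Second fit — the 16:9 canvas into 3078×1539 spans the height: 2736.00 × 1539.00 (×0.4957 from 5520×3105).
The render scales with it: width 4440.15 × 0.4957 ≈ 2200.77.

2201 px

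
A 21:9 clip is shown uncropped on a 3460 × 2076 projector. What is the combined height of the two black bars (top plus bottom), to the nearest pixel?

21:9 is wider than 5:3, so it spans the full width.
Content height = 3460 × 9/21 ≈ 1482.86 px.
2076 − 1482.86 = 593.14 px of bars.

593 px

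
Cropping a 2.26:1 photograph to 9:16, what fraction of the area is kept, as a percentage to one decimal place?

9:16 is narrower than 2.26:1, so the crop keeps the full height and trims the width.
(0.562)/(2.260) ≈ 0.249 of the area survives.

24.9%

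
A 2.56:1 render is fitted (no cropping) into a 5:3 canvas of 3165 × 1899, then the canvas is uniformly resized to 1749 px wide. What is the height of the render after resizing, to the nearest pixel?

683 px

In the 3165×1899 frame the render fills the width: height = 3165 / 2.560 ≈ 1236.33 px.
Resizing to 1749 px wide multiplies everything by 0.5526: 1236.33 → 683.20 px.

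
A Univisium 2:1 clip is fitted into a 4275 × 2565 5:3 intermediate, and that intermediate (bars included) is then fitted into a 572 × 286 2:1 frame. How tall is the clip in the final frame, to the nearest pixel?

Univisium 2:1 in 4275×2565: fills the width, so the clip is 4275.00 × 2137.50.
Second fit — the 5:3 canvas into 572×286 spans the height: 476.67 × 286.00 (×0.1115 from 4275×2565).
So the clip's height is 2137.50 × 0.1115 ≈ 238.33.

238 px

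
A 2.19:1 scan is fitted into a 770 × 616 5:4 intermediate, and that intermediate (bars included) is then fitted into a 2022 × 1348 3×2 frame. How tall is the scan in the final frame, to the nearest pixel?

769 px

Inside the 770×616 canvas the scan is width-limited at 770.00 × 351.60.
5:4 in 2022×1348: fills the height, so the intermediate becomes 1685.00 × 1348.00 — a scale of ×2.1883.
So the scan's height is 351.60 × 2.1883 ≈ 769.41.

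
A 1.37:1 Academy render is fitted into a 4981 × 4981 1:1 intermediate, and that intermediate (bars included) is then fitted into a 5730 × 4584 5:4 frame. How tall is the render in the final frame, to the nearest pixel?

3346 px

Inside the 4981×4981 canvas the render is width-limited at 4981.00 × 3635.77.
1:1 in 5730×4584: fills the height, so the intermediate becomes 4584.00 × 4584.00 — a scale of ×0.9203.
So the render's height is 3635.77 × 0.9203 ≈ 3345.99.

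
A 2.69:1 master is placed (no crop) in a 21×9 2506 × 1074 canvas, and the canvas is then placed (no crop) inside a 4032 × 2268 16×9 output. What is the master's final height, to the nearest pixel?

1499 px

Inside the 2506×1074 canvas the master is width-limited at 2506.00 × 931.60.
Second fit — the 21×9 canvas into 4032×2268 spans the width: 4032.00 × 1728.00 (×1.6089 from 2506×1074).
Applying the same ×1.6089: 931.60 → 1498.88.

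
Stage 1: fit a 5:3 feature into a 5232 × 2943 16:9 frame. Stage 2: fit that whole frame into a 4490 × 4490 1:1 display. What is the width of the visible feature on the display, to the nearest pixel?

4209 px

First fit — 5:3 into 5232×2943 spans the height: 4905.00 × 2943.00.
The 16:9 canvas is width-limited in 4490×4490, giving 4490.00 × 2525.62; scale factor 0.8582.
The feature scales with it: width 4905.00 × 0.8582 ≈ 4209.38.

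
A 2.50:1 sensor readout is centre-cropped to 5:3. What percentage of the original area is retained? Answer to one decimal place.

66.7%

Going from 2.50:1 to 5:3 means cutting width while keeping height.
Fraction kept = (1.667)/(2.500) ≈ 66.67%.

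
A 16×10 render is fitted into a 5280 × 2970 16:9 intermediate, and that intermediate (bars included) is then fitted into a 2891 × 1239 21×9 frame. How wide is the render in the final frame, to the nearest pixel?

1982 px

Inside the 5280×2970 canvas the render is height-limited at 4752.00 × 2970.00.
The 16:9 canvas is height-limited in 2891×1239, giving 2202.67 × 1239.00; scale factor 0.4172.
The render scales with it: width 4752.00 × 0.4172 ≈ 1982.40.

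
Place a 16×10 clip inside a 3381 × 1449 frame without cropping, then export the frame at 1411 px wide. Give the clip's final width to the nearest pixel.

968 px

At 3381×1449 the clip is height-limited, so width = 1449 × 16/10 ≈ 2318.40 px.
Scaling 3381 → 1411 is ×0.4173, so the width becomes 2318.40 × 0.4173 ≈ 967.54 px.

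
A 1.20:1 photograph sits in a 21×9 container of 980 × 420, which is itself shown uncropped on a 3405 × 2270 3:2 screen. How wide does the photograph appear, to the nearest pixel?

1751 px

First fit — 1.20:1 into 980×420 spans the height: 504.00 × 420.00.
The 21×9 canvas is width-limited in 3405×2270, giving 3405.00 × 1459.29; scale factor 3.4745.
So the photograph's width is 504.00 × 3.4745 ≈ 1751.14.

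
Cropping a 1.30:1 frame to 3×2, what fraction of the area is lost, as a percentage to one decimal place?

3×2 is wider than 1.30:1, so the crop keeps the full width and trims the height.
(1.300)/(1.500) ≈ 0.867 of the area survives, leaving 13.33% discarded.

13.3%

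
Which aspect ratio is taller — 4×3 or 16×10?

4×3

4×3 = 1.333 and 16×10 = 1.6; 1.6 > 1.333. The smaller width-to-height ratio is the taller frame.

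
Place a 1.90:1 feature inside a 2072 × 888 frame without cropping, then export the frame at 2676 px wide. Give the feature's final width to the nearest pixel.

2179 px

In the 2072×888 frame the feature fills the height: width = 888 × 1.900 ≈ 1687.20 px.
The frame scales by 2676/2072 = 1.2915; 1687.20 × 1.2915 ≈ 2179.03 px.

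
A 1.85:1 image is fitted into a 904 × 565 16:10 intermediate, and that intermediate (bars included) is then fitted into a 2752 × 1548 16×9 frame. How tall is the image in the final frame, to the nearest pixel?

1339 px

Inside the 904×565 canvas the image is width-limited at 904.00 × 488.65.
16:10 in 2752×1548: fills the height, so the intermediate becomes 2476.80 × 1548.00 — a scale of ×2.7398.
The image scales with it: height 488.65 × 2.7398 ≈ 1338.81.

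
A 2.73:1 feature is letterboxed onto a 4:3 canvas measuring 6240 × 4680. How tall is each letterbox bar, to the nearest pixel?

Since 2.730 > 1.333, the feature is width-limited.
That makes the image 2285.71 px tall (6240 / 2.730).
Black = 4680 − 2285.71 = 2394.29 px, or 1197.14 per bar.

1197 px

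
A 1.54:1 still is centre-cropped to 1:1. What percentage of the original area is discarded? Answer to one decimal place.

35.1%

1:1 is narrower than 1.54:1, so the crop keeps the full height and trims the width.
Fraction kept = (1.000)/(1.540) ≈ 64.94%, so 35.06% is lost.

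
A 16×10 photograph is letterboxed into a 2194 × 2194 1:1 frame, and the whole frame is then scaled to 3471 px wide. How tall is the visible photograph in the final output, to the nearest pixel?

2169 px

Fitted into 2194×2194, the photograph spans the width; its height is 2194 × 10/16 ≈ 1371.25 px.
Resizing to 3471 px wide multiplies everything by 1.5820: 1371.25 → 2169.38 px.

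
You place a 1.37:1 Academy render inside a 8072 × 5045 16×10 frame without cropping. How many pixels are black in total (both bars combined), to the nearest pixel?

5853966 pixels

1.37:1 Academy is narrower than 16×10, so it spans the full height.
Content width = 5045 × 1.370 ≈ 6911.6500 px.
Black = 8072 − 6911.6500 = 1160.3500 px.
Across the 5045-px span: 1160.3500 × 5045 ≈ 5853966 px.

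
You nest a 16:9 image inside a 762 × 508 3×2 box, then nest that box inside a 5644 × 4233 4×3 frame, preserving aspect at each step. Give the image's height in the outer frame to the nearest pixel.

Inside the 762×508 canvas the image is width-limited at 762.00 × 428.62.
3×2 in 5644×4233: fills the width, so the intermediate becomes 5644.00 × 3762.67 — a scale of ×7.4068.
So the image's height is 428.62 × 7.4068 ≈ 3174.75.

3175 px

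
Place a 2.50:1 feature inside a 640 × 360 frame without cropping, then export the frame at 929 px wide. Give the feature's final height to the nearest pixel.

372 px

Fitted into 640×360, the feature spans the width; its height is 640 / 2.500 ≈ 256.00 px.
Resizing to 929 px wide multiplies everything by 1.4516: 256.00 → 371.60 px.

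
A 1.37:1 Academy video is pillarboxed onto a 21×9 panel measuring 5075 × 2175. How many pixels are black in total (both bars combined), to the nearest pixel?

4557169 pixels

1.37:1 Academy (1.370) < 21×9 (2.333), so the video fills the height.
The video is 2175 × 1.370 ≈ 2979.7500 px wide.
5075 − 2979.7500 = 2095.2500 px of bars.
Bar area = 2095.2500 × 2175 ≈ 4557169 px.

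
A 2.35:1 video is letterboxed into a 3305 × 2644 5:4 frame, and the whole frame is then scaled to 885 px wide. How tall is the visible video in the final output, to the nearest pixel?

377 px

Fitted into 3305×2644, the video spans the width; its height is 3305 / 2.350 ≈ 1406.38 px.
Scaling 3305 → 885 is ×0.2678, so the height becomes 1406.38 × 0.2678 ≈ 376.60 px.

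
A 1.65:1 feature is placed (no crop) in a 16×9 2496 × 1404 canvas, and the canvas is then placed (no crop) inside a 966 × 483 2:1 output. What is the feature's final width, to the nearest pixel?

First fit — 1.65:1 into 2496×1404 spans the height: 2316.60 × 1404.00.
16×9 in 966×483: fills the height, so the intermediate becomes 858.67 × 483.00 — a scale of ×0.3440.
So the feature's width is 2316.60 × 0.3440 ≈ 796.95.

797 px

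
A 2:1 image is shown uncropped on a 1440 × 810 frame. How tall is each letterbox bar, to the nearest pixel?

2:1 (2.000) > 16×9 (1.778), so the image fills the width.
The image is 1440 × 1/2 ≈ 720.00 px tall.
Black = 810 − 720.00 = 90.00 px, or 45.00 per bar.

45 px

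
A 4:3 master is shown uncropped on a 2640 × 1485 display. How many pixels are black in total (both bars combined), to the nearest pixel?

980100 pixels

4:3 is narrower than 16:9, so it spans the full height.
Content width = 1485 × 4/3 ≈ 1980.0000 px.
Leftover width: 2640 − 1980.0000 = 660.0000 px.
Across the 1485-px span: 660.0000 × 1485 ≈ 980100 px.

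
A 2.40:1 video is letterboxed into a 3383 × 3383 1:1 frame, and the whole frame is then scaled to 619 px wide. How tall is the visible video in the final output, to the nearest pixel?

Fitted into 3383×3383, the video spans the width; its height is 3383 / 2.400 ≈ 1409.58 px.
The frame scales by 619/3383 = 0.1830; 1409.58 × 0.1830 ≈ 257.92 px.

258 px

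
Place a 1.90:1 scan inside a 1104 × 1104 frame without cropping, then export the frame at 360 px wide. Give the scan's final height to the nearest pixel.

In the 1104×1104 frame the scan fills the width: height = 1104 / 1.900 ≈ 581.05 px.
The frame scales by 360/1104 = 0.3261; 581.05 × 0.3261 ≈ 189.47 px.

189 px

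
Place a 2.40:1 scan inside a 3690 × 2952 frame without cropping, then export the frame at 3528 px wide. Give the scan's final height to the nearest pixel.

1470 px

At 3690×2952 the scan is width-limited, so height = 3690 / 2.400 ≈ 1537.50 px.
The frame scales by 3528/3690 = 0.9561; 1537.50 × 0.9561 ≈ 1470.00 px.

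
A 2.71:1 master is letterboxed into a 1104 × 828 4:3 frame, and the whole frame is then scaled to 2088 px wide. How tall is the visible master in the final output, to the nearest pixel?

Fitted into 1104×828, the master spans the width; its height is 1104 / 2.710 ≈ 407.38 px.
Resizing to 2088 px wide multiplies everything by 1.8913: 407.38 → 770.48 px.

770 px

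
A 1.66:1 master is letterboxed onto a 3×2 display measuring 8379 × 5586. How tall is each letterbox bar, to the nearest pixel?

1.66:1 is wider than 3×2, so it spans the full width.
The master is 8379 / 1.660 ≈ 5047.59 px tall.
Leftover height: 5586 − 5047.59 = 538.41 px → 269.20 each side.

269 px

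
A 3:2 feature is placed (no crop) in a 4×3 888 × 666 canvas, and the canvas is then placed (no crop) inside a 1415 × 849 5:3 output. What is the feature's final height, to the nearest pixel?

3:2 in 888×666: fills the width, so the feature is 888.00 × 592.00.
4×3 in 1415×849: fills the height, so the intermediate becomes 1132.00 × 849.00 — a scale of ×1.2748.
The feature scales with it: height 592.00 × 1.2748 ≈ 754.67.

755 px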